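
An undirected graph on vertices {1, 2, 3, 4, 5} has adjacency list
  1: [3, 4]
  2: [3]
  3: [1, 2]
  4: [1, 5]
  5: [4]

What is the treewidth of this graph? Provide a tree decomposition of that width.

Treewidth 1.
Bags: B1 = {2, 3}  B2 = {1, 3}  B3 = {1, 4}  B4 = {4, 5}
Tree: B1–B2, B2–B3, B3–B4

The largest bag has 2 vertices, giving width 1; this decomposition certifies tw(G) ≤ 1. Since G has at least one edge (e.g. 2–3), it is not an edgeless graph, so tw(G) ≥ 1. The upper and lower bounds meet at 1, so that is the treewidth.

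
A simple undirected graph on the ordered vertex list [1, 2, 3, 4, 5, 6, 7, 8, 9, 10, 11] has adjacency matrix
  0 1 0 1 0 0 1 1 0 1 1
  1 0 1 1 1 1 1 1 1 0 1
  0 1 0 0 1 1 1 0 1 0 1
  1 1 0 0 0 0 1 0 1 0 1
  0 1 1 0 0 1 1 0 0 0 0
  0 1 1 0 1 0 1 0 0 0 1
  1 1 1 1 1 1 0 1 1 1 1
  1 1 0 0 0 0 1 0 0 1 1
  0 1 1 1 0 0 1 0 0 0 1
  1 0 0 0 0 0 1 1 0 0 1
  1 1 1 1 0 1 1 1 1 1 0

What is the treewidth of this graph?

A width-4 tree decomposition is:
Bags: B1 = {1, 2, 4, 7, 11}  B2 = {2, 4, 7, 9, 11}  B3 = {2, 3, 7, 9, 11}  B4 = {2, 3, 6, 7, 11}  B5 = {1, 2, 7, 8, 11}  B6 = {1, 7, 8, 10, 11}  B7 = {2, 3, 5, 6, 7}
Tree: B1–B2, B2–B3, B3–B4, B1–B5, B5–B6, B4–B7
The largest bag has 5 vertices, giving width 4; this decomposition certifies tw(G) ≤ 4. For the lower bound, the 5 vertices {1, 2, 7, 8, 11} are pairwise adjacent, and any tree decomposition puts a clique entirely inside one bag — forcing width ≥ 4. Combining the bounds, tw(G) = 4.

4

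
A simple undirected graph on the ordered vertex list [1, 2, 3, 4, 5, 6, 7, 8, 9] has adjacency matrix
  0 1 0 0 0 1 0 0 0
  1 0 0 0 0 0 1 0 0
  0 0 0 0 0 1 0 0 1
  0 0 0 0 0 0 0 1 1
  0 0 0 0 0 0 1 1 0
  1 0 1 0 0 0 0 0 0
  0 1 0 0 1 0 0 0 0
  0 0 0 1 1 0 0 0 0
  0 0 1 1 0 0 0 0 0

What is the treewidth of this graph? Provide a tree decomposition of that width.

Every bag has size at most 3, so the width is 3 − 1 = 2 and tw(G) ≤ 2. The edges 5–7–2–1–6–3–9–4–8–5 form a cycle, so G is not a tree and its treewidth is at least 2. Hence tw(G) = 2 exactly.

Treewidth 2.
One such decomposition:
Bags: B1 = {2, 5, 7}  B2 = {1, 2, 5}  B3 = {1, 5, 6}  B4 = {3, 5, 6}  B5 = {3, 5, 9}  B6 = {4, 5, 9}  B7 = {4, 5, 8}
Tree: B1–B2, B2–B3, B3–B4, B4–B5, B5–B6, B6–B7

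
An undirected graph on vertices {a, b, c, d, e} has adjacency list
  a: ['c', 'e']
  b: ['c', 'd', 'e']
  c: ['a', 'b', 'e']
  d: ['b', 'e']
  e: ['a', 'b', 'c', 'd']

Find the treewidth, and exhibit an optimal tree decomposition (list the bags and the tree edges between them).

Treewidth 2.
Bags: B1 = {b, d, e}  B2 = {b, c, e}  B3 = {a, c, e}
Tree: B1–B2, B2–B3

Each bag holds 3 vertices, so the decomposition has width 2, which upper-bounds the treewidth. Conversely, {b, d, e} is a clique of size 3, and the vertices of any clique must share a bag in every tree decomposition; so some bag has ≥ 3 vertices and tw(G) ≥ 2. Hence tw(G) = 2 exactly.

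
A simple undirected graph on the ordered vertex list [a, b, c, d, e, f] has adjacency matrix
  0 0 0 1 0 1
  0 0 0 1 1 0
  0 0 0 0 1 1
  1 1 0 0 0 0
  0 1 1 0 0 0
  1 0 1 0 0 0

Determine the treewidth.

A width-2 tree decomposition is:
Bags: B1 = {a, b, d}  B2 = {a, b, e}  B3 = {a, c, e}  B4 = {a, c, f}
Tree: B1–B2, B2–B3, B3–B4
The largest bag has 3 vertices, giving width 2; this decomposition certifies tw(G) ≤ 2. The edges a–d–b–e–c–f–a form a cycle, so G is not a tree and its treewidth is at least 2. The upper and lower bounds meet at 2, so that is the treewidth.

2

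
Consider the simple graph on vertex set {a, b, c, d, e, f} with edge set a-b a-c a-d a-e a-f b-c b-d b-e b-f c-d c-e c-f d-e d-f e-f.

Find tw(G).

5

A width-5 tree decomposition is:
Bags: B1 = {a, b, c, d, e, f}
Tree: (single bag)
A single bag containing all 6 vertices is trivially a valid decomposition of width 5. For the lower bound, the 6 vertices {a, b, c, d, e, f} are pairwise adjacent, and any tree decomposition puts a clique entirely inside one bag — forcing width ≥ 5. Combining the bounds, tw(G) = 5.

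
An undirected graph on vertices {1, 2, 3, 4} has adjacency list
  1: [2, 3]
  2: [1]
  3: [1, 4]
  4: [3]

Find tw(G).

A width-1 tree decomposition is:
Bags: B1 = {1, 2}  B2 = {1, 3}  B3 = {3, 4}
Tree: B1–B2, B2–B3
Each bag holds 2 vertices, so the decomposition has width 1, which upper-bounds the treewidth. Since G has at least one edge (e.g. 2–1), it is not an edgeless graph, so tw(G) ≥ 1. The upper and lower bounds meet at 1, so that is the treewidth.

1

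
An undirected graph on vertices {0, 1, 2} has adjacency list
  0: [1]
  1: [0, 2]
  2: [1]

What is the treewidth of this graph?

A width-1 tree decomposition is:
Bags: B1 = {0, 1}  B2 = {1, 2}
Tree: B1–B2
The largest bag has 2 vertices, giving width 1; this decomposition certifies tw(G) ≤ 1. Since G has at least one edge (e.g. 1–0), it is not an edgeless graph, so tw(G) ≥ 1. The upper and lower bounds meet at 1, so that is the treewidth.

1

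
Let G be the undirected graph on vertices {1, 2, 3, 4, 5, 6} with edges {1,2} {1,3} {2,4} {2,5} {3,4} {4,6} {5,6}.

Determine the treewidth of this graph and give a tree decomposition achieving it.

The largest bag has 3 vertices, giving width 2; this decomposition certifies tw(G) ≤ 2. The edges 5–6–4–2–5 form a cycle, so G is not a tree and its treewidth is at least 2. Hence tw(G) = 2 exactly.

Treewidth 2.
One optimal decomposition is:
Bags: B1 = {2, 5, 6}  B2 = {2, 4, 6}  B3 = {1, 2, 4}  B4 = {1, 3, 4}
Tree: B1–B2, B2–B3, B3–B4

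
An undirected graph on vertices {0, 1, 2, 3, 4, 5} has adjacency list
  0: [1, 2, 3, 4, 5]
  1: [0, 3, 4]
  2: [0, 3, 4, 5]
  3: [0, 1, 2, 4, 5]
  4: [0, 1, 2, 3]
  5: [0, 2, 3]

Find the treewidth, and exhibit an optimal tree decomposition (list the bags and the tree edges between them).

Treewidth 3.
Bags: B1 = {0, 1, 3, 4}  B2 = {0, 2, 3, 4}  B3 = {0, 2, 3, 5}
Tree: B1–B2, B2–B3

The largest bag has 4 vertices, giving width 3; this decomposition certifies tw(G) ≤ 3. Conversely, {0, 1, 3, 4} is a clique of size 4, and the vertices of any clique must share a bag in every tree decomposition; so some bag has ≥ 4 vertices and tw(G) ≥ 3. Hence tw(G) = 3 exactly.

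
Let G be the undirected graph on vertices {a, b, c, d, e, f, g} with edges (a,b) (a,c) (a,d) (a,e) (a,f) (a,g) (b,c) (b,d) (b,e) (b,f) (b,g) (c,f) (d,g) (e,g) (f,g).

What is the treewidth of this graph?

A width-3 tree decomposition is:
Bags: B1 = {a, b, f, g}  B2 = {a, b, e, g}  B3 = {a, b, d, g}  B4 = {a, b, c, f}
Tree: B1–B2, B1–B3, B1–B4
Each bag holds 4 vertices, so the decomposition has width 3, which upper-bounds the treewidth. Conversely, {a, b, d, g} is a clique of size 4, and the vertices of any clique must share a bag in every tree decomposition; so some bag has ≥ 4 vertices and tw(G) ≥ 3. Combining the bounds, tw(G) = 3.

3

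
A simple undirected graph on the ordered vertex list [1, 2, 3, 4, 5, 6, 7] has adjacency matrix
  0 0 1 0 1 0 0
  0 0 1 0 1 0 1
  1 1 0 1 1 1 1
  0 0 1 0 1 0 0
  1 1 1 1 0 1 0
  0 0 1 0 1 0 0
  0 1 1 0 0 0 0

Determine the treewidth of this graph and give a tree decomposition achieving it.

Each bag holds 3 vertices, so the decomposition has width 2, which upper-bounds the treewidth. On the other hand G contains the 3-clique {1, 3, 5}. A clique must lie in a single bag of any decomposition, so no decomposition can have width below 2. Therefore the treewidth is 2.

Treewidth 2.
One optimal decomposition is:
Bags: B1 = {1, 3, 5}  B2 = {2, 3, 5}  B3 = {3, 5, 6}  B4 = {3, 4, 5}  B5 = {2, 3, 7}
Tree: B1–B2, B2–B3, B1–B4, B2–B5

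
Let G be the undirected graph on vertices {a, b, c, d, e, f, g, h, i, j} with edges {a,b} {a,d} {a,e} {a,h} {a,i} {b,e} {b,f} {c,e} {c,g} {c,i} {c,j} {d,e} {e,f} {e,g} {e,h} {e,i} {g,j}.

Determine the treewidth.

2

A width-2 tree decomposition is:
Bags: B1 = {c, e, g}  B2 = {c, e, i}  B3 = {a, e, i}  B4 = {a, b, e}  B5 = {b, e, f}  B6 = {a, d, e}  B7 = {c, g, j}  B8 = {a, e, h}
Tree: B1–B2, B2–B3, B3–B4, B4–B5, B3–B6, B1–B7, B6–B8
Each bag holds 3 vertices, so the decomposition has width 2, which upper-bounds the treewidth. For the lower bound, the 3 vertices {c, g, j} are pairwise adjacent, and any tree decomposition puts a clique entirely inside one bag — forcing width ≥ 2. Therefore the treewidth is 2.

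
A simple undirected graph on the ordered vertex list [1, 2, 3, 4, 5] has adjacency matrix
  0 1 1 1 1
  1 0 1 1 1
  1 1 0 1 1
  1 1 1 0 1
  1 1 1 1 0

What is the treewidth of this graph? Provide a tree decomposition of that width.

A single bag containing all 5 vertices is trivially a valid decomposition of width 4. For the lower bound, the 5 vertices {1, 2, 3, 4, 5} are pairwise adjacent, and any tree decomposition puts a clique entirely inside one bag — forcing width ≥ 4. Hence tw(G) = 4 exactly.

Treewidth 4.
One optimal decomposition is:
Bags: B1 = {1, 2, 3, 4, 5}
Tree: (single bag)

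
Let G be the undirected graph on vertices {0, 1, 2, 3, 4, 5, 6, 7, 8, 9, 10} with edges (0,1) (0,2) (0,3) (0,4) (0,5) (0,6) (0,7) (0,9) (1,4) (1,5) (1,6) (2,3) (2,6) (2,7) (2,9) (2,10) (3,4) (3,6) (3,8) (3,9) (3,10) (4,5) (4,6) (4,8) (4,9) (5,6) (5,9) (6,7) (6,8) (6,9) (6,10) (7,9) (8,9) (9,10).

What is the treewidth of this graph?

A width-4 tree decomposition is:
Bags: B1 = {3, 4, 6, 8, 9}  B2 = {0, 3, 4, 6, 9}  B3 = {0, 2, 3, 6, 9}  B4 = {2, 3, 6, 9, 10}  B5 = {0, 4, 5, 6, 9}  B6 = {0, 2, 6, 7, 9}  B7 = {0, 1, 4, 5, 6}
Tree: B1–B2, B2–B3, B3–B4, B2–B5, B3–B6, B5–B7
Each bag holds 5 vertices, so the decomposition has width 4, which upper-bounds the treewidth. Conversely, {0, 1, 4, 5, 6} is a clique of size 5, and the vertices of any clique must share a bag in every tree decomposition; so some bag has ≥ 5 vertices and tw(G) ≥ 4. Combining the bounds, tw(G) = 4.

4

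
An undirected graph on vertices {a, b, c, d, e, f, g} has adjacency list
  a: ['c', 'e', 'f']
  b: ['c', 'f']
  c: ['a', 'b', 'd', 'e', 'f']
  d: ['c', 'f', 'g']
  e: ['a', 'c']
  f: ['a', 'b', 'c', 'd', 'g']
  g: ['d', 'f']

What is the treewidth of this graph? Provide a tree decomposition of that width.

Each bag holds 3 vertices, so the decomposition has width 2, which upper-bounds the treewidth. On the other hand G contains the 3-clique {d, f, g}. A clique must lie in a single bag of any decomposition, so no decomposition can have width below 2. Combining the bounds, tw(G) = 2.

Treewidth 2.
One optimal decomposition is:
Bags: B1 = {c, d, f}  B2 = {b, c, f}  B3 = {a, c, f}  B4 = {d, f, g}  B5 = {a, c, e}
Tree: B1–B2, B1–B3, B1–B4, B3–B5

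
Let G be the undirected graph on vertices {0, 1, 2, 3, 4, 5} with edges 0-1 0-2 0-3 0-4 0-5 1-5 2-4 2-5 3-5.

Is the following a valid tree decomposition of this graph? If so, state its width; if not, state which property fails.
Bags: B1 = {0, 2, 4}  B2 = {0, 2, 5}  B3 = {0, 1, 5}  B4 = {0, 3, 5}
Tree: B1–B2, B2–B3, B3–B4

Yes; width 2.

Checking the three conditions: (i) the bags cover all of {0, 1, 2, 3, 4, 5}; (ii) for each edge, some bag contains both endpoints; (iii) the bags containing any fixed vertex form a subtree. All hold, so the decomposition is valid with width 3 − 1 = 2.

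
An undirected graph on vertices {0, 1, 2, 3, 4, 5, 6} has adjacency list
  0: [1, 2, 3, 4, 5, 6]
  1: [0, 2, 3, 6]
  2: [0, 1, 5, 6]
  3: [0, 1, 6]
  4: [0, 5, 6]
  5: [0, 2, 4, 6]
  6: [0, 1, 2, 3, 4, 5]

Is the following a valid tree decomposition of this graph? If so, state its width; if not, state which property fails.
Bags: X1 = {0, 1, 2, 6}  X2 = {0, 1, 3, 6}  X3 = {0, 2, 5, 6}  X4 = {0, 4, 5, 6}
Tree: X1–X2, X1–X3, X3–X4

Every vertex of G appears in some bag (union = {0, 1, 2, 3, 4, 5, 6}); every edge is covered by a bag; and for each vertex v the set of bags containing v is connected in the bag tree. The decomposition is therefore valid. The largest bag has 4 vertices, so the width is 3.

Yes; width 3.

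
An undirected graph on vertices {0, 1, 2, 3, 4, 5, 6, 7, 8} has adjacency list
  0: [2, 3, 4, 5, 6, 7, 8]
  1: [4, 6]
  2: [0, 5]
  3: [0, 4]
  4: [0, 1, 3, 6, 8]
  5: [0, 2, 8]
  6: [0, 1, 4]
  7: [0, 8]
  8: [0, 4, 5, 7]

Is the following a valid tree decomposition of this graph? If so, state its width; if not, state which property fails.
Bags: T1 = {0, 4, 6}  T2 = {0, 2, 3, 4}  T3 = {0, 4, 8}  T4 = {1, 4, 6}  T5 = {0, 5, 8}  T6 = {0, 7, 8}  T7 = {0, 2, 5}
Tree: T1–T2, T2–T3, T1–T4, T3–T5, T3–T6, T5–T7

A tree decomposition must satisfy three properties: every vertex lies in some bag; for every edge, both endpoints lie together in some bag; and for every vertex, the bags containing it form a connected subtree. Here bags containing vertex 2 are not connected in the tree, so the decomposition is invalid.

No — bags containing vertex 2 are not connected in the tree.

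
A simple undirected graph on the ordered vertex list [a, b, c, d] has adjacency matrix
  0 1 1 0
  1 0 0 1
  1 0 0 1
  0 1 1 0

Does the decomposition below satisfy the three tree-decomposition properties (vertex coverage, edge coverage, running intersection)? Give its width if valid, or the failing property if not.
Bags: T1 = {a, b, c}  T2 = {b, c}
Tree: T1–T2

No — vertex d appears in no bag.

A tree decomposition must satisfy three properties: every vertex lies in some bag; for every edge, both endpoints lie together in some bag; and for every vertex, the bags containing it form a connected subtree. Here vertex d appears in no bag, so the decomposition is invalid.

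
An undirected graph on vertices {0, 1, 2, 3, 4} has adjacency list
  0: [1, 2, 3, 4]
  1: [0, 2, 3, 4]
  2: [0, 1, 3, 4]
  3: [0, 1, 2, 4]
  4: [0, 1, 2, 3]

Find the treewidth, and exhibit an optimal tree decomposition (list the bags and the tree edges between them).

With just one bag of size 5, the width is 5 − 1 = 4, so tw(G) ≤ 4. On the other hand G contains the 5-clique {0, 1, 2, 3, 4}. A clique must lie in a single bag of any decomposition, so no decomposition can have width below 4. Therefore the treewidth is 4.

Treewidth 4.
One optimal decomposition is:
Bags: B1 = {0, 1, 2, 3, 4}
Tree: (single bag)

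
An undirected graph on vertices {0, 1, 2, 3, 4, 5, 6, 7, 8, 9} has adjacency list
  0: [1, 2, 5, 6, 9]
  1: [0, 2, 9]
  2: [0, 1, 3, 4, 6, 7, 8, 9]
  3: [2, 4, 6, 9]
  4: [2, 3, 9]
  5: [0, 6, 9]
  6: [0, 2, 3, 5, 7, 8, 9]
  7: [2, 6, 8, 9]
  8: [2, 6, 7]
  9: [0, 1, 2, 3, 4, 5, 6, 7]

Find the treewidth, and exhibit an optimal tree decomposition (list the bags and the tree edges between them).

The largest bag has 4 vertices, giving width 3; this decomposition certifies tw(G) ≤ 3. On the other hand G contains the 4-clique {2, 6, 7, 8}. A clique must lie in a single bag of any decomposition, so no decomposition can have width below 3. Hence tw(G) = 3 exactly.

Treewidth 3.
One optimal decomposition is:
Bags: B1 = {0, 2, 6, 9}  B2 = {0, 5, 6, 9}  B3 = {2, 6, 7, 9}  B4 = {2, 3, 6, 9}  B5 = {2, 6, 7, 8}  B6 = {2, 3, 4, 9}  B7 = {0, 1, 2, 9}
Tree: B1–B2, B1–B3, B3–B4, B3–B5, B4–B6, B1–B7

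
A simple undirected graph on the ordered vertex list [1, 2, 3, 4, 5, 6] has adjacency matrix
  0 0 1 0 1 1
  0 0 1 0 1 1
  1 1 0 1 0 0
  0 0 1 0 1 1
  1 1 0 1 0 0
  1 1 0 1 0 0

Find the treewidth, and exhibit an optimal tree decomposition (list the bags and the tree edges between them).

The largest bag has 4 vertices, giving width 3; this decomposition certifies tw(G) ≤ 3. For the lower bound: the 4 vertex sets {1,6}, {4,5}, {2}, {3} are disjoint, each induces a connected subgraph, and every pair is joined by at least one edge of G. Contracting each set to a single vertex therefore yields K_{4} as a minor, and since treewidth is minor-monotone, tw(G) ≥ tw(K_{4}) = 3. Combining the bounds, tw(G) = 3.

Treewidth 3.
Bags: B1 = {1, 2, 4, 6}  B2 = {1, 2, 4, 5}  B3 = {1, 2, 3, 4}
Tree: B1–B2, B2–B3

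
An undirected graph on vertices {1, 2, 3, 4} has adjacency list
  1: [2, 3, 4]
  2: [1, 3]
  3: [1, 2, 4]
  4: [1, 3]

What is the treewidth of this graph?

A width-2 tree decomposition is:
Bags: B1 = {1, 2, 3}  B2 = {1, 3, 4}
Tree: B1–B2
Each bag holds 3 vertices, so the decomposition has width 2, which upper-bounds the treewidth. On the other hand G contains the 3-clique {1, 2, 3}. A clique must lie in a single bag of any decomposition, so no decomposition can have width below 2. The upper and lower bounds meet at 2, so that is the treewidth.

2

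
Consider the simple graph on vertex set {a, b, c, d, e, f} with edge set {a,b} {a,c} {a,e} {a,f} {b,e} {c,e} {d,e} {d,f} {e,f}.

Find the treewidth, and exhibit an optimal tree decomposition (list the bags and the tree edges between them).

The largest bag has 3 vertices, giving width 2; this decomposition certifies tw(G) ≤ 2. On the other hand G contains the 3-clique {d, e, f}. A clique must lie in a single bag of any decomposition, so no decomposition can have width below 2. Therefore the treewidth is 2.

Treewidth 2.
One optimal decomposition is:
Bags: B1 = {a, e, f}  B2 = {d, e, f}  B3 = {a, b, e}  B4 = {a, c, e}
Tree: B1–B2, B1–B3, B3–B4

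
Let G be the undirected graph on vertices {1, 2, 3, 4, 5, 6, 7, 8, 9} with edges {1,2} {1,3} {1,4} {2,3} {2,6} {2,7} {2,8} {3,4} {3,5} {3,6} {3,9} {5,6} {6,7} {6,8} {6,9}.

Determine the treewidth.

2

A width-2 tree decomposition is:
Bags: B1 = {2, 3, 6}  B2 = {3, 5, 6}  B3 = {3, 6, 9}  B4 = {2, 6, 8}  B5 = {1, 2, 3}  B6 = {2, 6, 7}  B7 = {1, 3, 4}
Tree: B1–B2, B2–B3, B1–B4, B1–B5, B4–B6, B5–B7
Each bag holds 3 vertices, so the decomposition has width 2, which upper-bounds the treewidth. Conversely, {2, 6, 8} is a clique of size 3, and the vertices of any clique must share a bag in every tree decomposition; so some bag has ≥ 3 vertices and tw(G) ≥ 2. Combining the bounds, tw(G) = 2.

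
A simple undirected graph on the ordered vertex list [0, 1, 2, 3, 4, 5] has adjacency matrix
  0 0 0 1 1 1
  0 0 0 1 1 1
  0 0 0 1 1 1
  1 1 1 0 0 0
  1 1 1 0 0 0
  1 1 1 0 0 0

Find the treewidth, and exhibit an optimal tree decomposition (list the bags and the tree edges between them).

Every bag has size at most 4, so the width is 4 − 1 = 3 and tw(G) ≤ 3. For the lower bound: the 4 vertex sets {0,3}, {2,4}, {1}, {5} are disjoint, each induces a connected subgraph, and every pair is joined by at least one edge of G. Contracting each set to a single vertex therefore yields K_{4} as a minor, and since treewidth is minor-monotone, tw(G) ≥ tw(K_{4}) = 3. The upper and lower bounds meet at 3, so that is the treewidth.

Treewidth 3.
Bags: B1 = {0, 1, 2, 3}  B2 = {0, 1, 2, 4}  B3 = {0, 1, 2, 5}
Tree: B1–B2, B2–B3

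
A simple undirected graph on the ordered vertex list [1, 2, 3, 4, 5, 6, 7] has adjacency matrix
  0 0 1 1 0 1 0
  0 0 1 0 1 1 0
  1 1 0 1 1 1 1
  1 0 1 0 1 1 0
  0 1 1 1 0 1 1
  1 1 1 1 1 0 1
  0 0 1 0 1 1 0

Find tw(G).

A width-3 tree decomposition is:
Bags: B1 = {3, 4, 5, 6}  B2 = {2, 3, 5, 6}  B3 = {3, 5, 6, 7}  B4 = {1, 3, 4, 6}
Tree: B1–B2, B1–B3, B1–B4
The largest bag has 4 vertices, giving width 3; this decomposition certifies tw(G) ≤ 3. Conversely, {1, 3, 4, 6} is a clique of size 4, and the vertices of any clique must share a bag in every tree decomposition; so some bag has ≥ 4 vertices and tw(G) ≥ 3. Hence tw(G) = 3 exactly.

3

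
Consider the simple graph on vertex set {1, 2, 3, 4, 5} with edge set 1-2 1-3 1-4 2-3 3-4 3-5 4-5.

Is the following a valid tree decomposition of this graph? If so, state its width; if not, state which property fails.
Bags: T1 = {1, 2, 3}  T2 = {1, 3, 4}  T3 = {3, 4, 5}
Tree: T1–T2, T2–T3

Vertex coverage: the bags together contain {1, 2, 3, 4, 5}, the full vertex set. Edge coverage: each edge of G has both endpoints in at least one bag. Running intersection: for every vertex, the bags containing it form a connected subtree. All three properties hold, so this is a valid tree decomposition of width max|bag| − 1 = 2, and hence tw(G) ≤ 2.

Yes; width 2.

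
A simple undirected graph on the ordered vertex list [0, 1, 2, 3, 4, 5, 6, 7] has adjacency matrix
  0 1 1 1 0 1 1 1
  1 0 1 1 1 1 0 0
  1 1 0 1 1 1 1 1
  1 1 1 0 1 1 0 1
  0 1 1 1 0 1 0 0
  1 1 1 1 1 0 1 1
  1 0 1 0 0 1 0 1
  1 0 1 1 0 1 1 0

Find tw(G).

A width-4 tree decomposition is:
Bags: B1 = {0, 2, 3, 5, 7}  B2 = {0, 2, 5, 6, 7}  B3 = {0, 1, 2, 3, 5}  B4 = {1, 2, 3, 4, 5}
Tree: B1–B2, B1–B3, B3–B4
The largest bag has 5 vertices, giving width 4; this decomposition certifies tw(G) ≤ 4. For the lower bound, the 5 vertices {0, 1, 2, 3, 5} are pairwise adjacent, and any tree decomposition puts a clique entirely inside one bag — forcing width ≥ 4. The upper and lower bounds meet at 4, so that is the treewidth.

4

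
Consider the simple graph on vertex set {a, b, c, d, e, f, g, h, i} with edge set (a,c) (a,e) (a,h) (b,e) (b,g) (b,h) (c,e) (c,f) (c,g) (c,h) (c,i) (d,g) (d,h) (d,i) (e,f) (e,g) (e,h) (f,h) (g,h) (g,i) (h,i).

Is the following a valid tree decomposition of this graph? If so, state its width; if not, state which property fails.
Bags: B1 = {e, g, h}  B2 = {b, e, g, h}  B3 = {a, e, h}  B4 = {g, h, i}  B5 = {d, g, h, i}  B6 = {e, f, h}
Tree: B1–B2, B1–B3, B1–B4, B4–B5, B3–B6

A tree decomposition must satisfy three properties: every vertex lies in some bag; for every edge, both endpoints lie together in some bag; and for every vertex, the bags containing it form a connected subtree. Here vertex c appears in no bag, so the decomposition is invalid.

No — vertex c appears in no bag.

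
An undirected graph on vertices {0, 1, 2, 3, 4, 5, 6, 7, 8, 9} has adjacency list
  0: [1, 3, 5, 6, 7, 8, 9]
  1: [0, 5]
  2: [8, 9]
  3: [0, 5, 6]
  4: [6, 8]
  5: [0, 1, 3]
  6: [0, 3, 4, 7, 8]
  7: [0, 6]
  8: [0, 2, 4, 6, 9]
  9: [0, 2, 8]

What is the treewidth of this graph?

A width-2 tree decomposition is:
Bags: B1 = {4, 6, 8}  B2 = {0, 6, 8}  B3 = {0, 8, 9}  B4 = {0, 3, 6}  B5 = {2, 8, 9}  B6 = {0, 3, 5}  B7 = {0, 1, 5}  B8 = {0, 6, 7}
Tree: B1–B2, B2–B3, B2–B4, B3–B5, B4–B6, B6–B7, B4–B8
The largest bag has 3 vertices, giving width 2; this decomposition certifies tw(G) ≤ 2. Conversely, {0, 1, 5} is a clique of size 3, and the vertices of any clique must share a bag in every tree decomposition; so some bag has ≥ 3 vertices and tw(G) ≥ 2. Therefore the treewidth is 2.

2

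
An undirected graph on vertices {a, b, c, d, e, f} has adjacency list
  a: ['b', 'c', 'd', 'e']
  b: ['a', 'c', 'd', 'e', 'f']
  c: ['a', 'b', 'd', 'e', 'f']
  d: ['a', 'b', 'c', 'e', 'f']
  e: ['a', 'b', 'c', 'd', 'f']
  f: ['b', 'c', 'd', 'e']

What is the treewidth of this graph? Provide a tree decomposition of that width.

Treewidth 4.
One such decomposition:
Bags: B1 = {a, b, c, d, e}  B2 = {b, c, d, e, f}
Tree: B1–B2

Each bag holds 5 vertices, so the decomposition has width 4, which upper-bounds the treewidth. On the other hand G contains the 5-clique {b, c, d, e, f}. A clique must lie in a single bag of any decomposition, so no decomposition can have width below 4. Hence tw(G) = 4 exactly.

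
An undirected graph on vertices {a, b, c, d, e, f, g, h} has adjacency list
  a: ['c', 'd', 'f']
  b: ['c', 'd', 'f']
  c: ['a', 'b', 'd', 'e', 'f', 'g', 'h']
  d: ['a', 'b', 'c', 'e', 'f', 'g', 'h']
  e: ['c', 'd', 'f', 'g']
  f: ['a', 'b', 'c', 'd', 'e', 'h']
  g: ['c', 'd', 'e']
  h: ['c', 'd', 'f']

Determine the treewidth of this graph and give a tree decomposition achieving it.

Each bag holds 4 vertices, so the decomposition has width 3, which upper-bounds the treewidth. For the lower bound, the 4 vertices {c, d, e, g} are pairwise adjacent, and any tree decomposition puts a clique entirely inside one bag — forcing width ≥ 3. Combining the bounds, tw(G) = 3.

Treewidth 3.
Bags: B1 = {a, c, d, f}  B2 = {c, d, e, f}  B3 = {c, d, f, h}  B4 = {c, d, e, g}  B5 = {b, c, d, f}
Tree: B1–B2, B1–B3, B2–B4, B3–B5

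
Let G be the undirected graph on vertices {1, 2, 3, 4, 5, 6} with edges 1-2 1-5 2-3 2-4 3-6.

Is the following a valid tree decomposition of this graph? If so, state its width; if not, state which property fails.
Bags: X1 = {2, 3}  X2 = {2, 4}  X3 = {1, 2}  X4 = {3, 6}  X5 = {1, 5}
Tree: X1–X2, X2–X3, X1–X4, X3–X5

Yes; width 1.

Vertex coverage: the bags together contain {1, 2, 3, 4, 5, 6}, the full vertex set. Edge coverage: each edge of G has both endpoints in at least one bag. Running intersection: for every vertex, the bags containing it form a connected subtree. All three properties hold, so this is a valid tree decomposition of width max|bag| − 1 = 1, and hence tw(G) ≤ 1.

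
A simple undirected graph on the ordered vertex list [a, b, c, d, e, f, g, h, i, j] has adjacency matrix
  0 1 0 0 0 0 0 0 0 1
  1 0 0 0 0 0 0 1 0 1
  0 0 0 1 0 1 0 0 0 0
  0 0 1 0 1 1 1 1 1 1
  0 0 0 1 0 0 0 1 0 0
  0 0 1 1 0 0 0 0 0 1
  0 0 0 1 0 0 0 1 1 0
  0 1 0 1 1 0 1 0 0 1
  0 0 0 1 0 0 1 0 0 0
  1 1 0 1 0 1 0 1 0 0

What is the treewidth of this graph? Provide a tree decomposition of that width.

The largest bag has 3 vertices, giving width 2; this decomposition certifies tw(G) ≤ 2. For the lower bound, the 3 vertices {d, g, h} are pairwise adjacent, and any tree decomposition puts a clique entirely inside one bag — forcing width ≥ 2. The upper and lower bounds meet at 2, so that is the treewidth.

Treewidth 2.
Bags: B1 = {d, f, j}  B2 = {c, d, f}  B3 = {d, h, j}  B4 = {d, g, h}  B5 = {d, e, h}  B6 = {b, h, j}  B7 = {d, g, i}  B8 = {a, b, j}
Tree: B1–B2, B1–B3, B3–B4, B4–B5, B3–B6, B4–B7, B6–B8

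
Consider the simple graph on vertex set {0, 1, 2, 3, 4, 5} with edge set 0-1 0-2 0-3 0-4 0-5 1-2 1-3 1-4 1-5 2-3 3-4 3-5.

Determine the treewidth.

3

A width-3 tree decomposition is:
Bags: B1 = {0, 1, 3, 4}  B2 = {0, 1, 2, 3}  B3 = {0, 1, 3, 5}
Tree: B1–B2, B1–B3
Each bag holds 4 vertices, so the decomposition has width 3, which upper-bounds the treewidth. For the lower bound, the 4 vertices {0, 1, 2, 3} are pairwise adjacent, and any tree decomposition puts a clique entirely inside one bag — forcing width ≥ 3. The upper and lower bounds meet at 3, so that is the treewidth.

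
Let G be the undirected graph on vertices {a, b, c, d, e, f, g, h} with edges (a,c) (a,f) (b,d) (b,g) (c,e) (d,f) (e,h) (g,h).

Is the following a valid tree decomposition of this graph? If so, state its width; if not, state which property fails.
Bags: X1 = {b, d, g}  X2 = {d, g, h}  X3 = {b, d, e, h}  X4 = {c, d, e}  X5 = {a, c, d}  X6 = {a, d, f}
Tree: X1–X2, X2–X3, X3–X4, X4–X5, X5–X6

A tree decomposition must satisfy three properties: every vertex lies in some bag; for every edge, both endpoints lie together in some bag; and for every vertex, the bags containing it form a connected subtree. Here bags containing vertex b are not connected in the tree, so the decomposition is invalid.

No — bags containing vertex b are not connected in the tree.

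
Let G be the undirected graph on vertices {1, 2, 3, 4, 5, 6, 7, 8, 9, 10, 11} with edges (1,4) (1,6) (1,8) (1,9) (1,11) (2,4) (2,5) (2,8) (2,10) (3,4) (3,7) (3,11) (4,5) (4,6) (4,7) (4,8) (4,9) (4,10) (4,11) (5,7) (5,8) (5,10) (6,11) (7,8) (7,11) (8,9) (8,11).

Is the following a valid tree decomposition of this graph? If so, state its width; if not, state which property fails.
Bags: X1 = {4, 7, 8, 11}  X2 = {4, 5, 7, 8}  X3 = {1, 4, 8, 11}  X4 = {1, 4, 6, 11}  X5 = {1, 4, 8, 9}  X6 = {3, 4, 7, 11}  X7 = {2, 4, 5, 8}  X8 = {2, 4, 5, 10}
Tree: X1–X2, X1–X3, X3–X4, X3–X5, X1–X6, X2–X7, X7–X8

Yes; width 3.

Checking the three conditions: (i) the bags cover all of {1, 2, 3, 4, 5, 6, 7, 8, 9, 10, 11}; (ii) for each edge, some bag contains both endpoints; (iii) the bags containing any fixed vertex form a subtree. All hold, so the decomposition is valid with width 4 − 1 = 3.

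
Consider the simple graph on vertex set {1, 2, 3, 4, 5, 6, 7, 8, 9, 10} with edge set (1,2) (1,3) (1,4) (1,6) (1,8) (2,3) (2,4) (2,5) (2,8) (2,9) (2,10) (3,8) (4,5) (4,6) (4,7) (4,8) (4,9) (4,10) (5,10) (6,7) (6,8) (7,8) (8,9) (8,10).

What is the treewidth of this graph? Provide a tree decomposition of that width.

Treewidth 3.
One optimal decomposition is:
Bags: B1 = {1, 4, 6, 8}  B2 = {4, 6, 7, 8}  B3 = {1, 2, 4, 8}  B4 = {2, 4, 8, 9}  B5 = {1, 2, 3, 8}  B6 = {2, 4, 8, 10}  B7 = {2, 4, 5, 10}
Tree: B1–B2, B1–B3, B3–B4, B3–B5, B4–B6, B6–B7

Each bag holds 4 vertices, so the decomposition has width 3, which upper-bounds the treewidth. On the other hand G contains the 4-clique {1, 2, 3, 8}. A clique must lie in a single bag of any decomposition, so no decomposition can have width below 3. The upper and lower bounds meet at 3, so that is the treewidth.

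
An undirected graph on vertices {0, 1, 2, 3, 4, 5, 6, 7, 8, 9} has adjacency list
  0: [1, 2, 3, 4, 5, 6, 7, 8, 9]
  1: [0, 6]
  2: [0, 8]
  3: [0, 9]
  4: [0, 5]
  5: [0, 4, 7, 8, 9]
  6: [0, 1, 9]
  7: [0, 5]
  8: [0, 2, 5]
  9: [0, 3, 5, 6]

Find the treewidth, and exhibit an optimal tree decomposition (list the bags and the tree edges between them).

Every bag has size at most 3, so the width is 3 − 1 = 2 and tw(G) ≤ 2. For the lower bound, the 3 vertices {0, 1, 6} are pairwise adjacent, and any tree decomposition puts a clique entirely inside one bag — forcing width ≥ 2. Therefore the treewidth is 2.

Treewidth 2.
Bags: B1 = {0, 5, 7}  B2 = {0, 4, 5}  B3 = {0, 5, 9}  B4 = {0, 5, 8}  B5 = {0, 2, 8}  B6 = {0, 6, 9}  B7 = {0, 1, 6}  B8 = {0, 3, 9}
Tree: B1–B2, B1–B3, B3–B4, B4–B5, B3–B6, B6–B7, B3–B8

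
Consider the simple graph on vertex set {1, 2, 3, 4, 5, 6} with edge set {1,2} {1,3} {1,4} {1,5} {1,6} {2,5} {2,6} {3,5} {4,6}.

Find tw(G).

2

A width-2 tree decomposition is:
Bags: B1 = {1, 2, 6}  B2 = {1, 2, 5}  B3 = {1, 3, 5}  B4 = {1, 4, 6}
Tree: B1–B2, B2–B3, B1–B4
Every bag has size at most 3, so the width is 3 − 1 = 2 and tw(G) ≤ 2. For the lower bound, the 3 vertices {1, 2, 5} are pairwise adjacent, and any tree decomposition puts a clique entirely inside one bag — forcing width ≥ 2. Therefore the treewidth is 2.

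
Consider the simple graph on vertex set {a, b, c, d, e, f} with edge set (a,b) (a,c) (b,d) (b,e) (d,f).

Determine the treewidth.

A width-1 tree decomposition is:
Bags: B1 = {b, d}  B2 = {d, f}  B3 = {a, b}  B4 = {a, c}  B5 = {b, e}
Tree: B1–B2, B1–B3, B3–B4, B3–B5
Every bag has size at most 2, so the width is 2 − 1 = 1 and tw(G) ≤ 1. G has an edge, so its treewidth is at least 1. The upper and lower bounds meet at 1, so that is the treewidth.

1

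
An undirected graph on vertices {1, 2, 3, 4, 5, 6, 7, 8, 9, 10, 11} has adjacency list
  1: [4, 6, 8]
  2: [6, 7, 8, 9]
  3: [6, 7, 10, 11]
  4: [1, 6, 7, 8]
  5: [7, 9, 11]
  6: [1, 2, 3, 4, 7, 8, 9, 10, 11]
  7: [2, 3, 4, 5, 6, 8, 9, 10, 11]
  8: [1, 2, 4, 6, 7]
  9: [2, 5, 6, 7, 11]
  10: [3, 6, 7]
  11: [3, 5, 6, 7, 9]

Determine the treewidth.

A width-3 tree decomposition is:
Bags: B1 = {2, 6, 7, 9}  B2 = {6, 7, 9, 11}  B3 = {2, 6, 7, 8}  B4 = {5, 7, 9, 11}  B5 = {4, 6, 7, 8}  B6 = {3, 6, 7, 11}  B7 = {1, 4, 6, 8}  B8 = {3, 6, 7, 10}
Tree: B1–B2, B1–B3, B2–B4, B3–B5, B2–B6, B5–B7, B6–B8
Every bag has size at most 4, so the width is 4 − 1 = 3 and tw(G) ≤ 3. Conversely, {5, 7, 9, 11} is a clique of size 4, and the vertices of any clique must share a bag in every tree decomposition; so some bag has ≥ 4 vertices and tw(G) ≥ 3. Therefore the treewidth is 3.

3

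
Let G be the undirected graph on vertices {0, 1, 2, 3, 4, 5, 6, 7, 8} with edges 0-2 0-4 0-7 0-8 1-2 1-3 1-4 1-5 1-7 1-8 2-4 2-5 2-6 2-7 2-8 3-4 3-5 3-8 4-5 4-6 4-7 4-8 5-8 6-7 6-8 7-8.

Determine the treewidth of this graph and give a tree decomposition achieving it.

Each bag holds 5 vertices, so the decomposition has width 4, which upper-bounds the treewidth. For the lower bound, the 5 vertices {1, 2, 4, 5, 8} are pairwise adjacent, and any tree decomposition puts a clique entirely inside one bag — forcing width ≥ 4. Combining the bounds, tw(G) = 4.

Treewidth 4.
One such decomposition:
Bags: B1 = {1, 2, 4, 7, 8}  B2 = {0, 2, 4, 7, 8}  B3 = {1, 2, 4, 5, 8}  B4 = {2, 4, 6, 7, 8}  B5 = {1, 3, 4, 5, 8}
Tree: B1–B2, B1–B3, B1–B4, B3–B5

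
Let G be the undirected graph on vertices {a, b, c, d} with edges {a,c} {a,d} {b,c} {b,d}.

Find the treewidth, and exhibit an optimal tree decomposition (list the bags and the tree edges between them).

Treewidth 2.
Bags: B1 = {b, c, d}  B2 = {a, c, d}
Tree: B1–B2

Each bag holds 3 vertices, so the decomposition has width 2, which upper-bounds the treewidth. The edges c–b–d–a–c form a cycle, so G is not a tree and its treewidth is at least 2. Therefore the treewidth is 2.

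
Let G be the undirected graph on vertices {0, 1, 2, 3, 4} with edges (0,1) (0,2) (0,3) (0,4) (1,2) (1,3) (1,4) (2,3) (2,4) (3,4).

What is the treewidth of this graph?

4

A width-4 tree decomposition is:
Bags: B1 = {0, 1, 2, 3, 4}
Tree: (single bag)
With just one bag of size 5, the width is 5 − 1 = 4, so tw(G) ≤ 4. Conversely, {0, 1, 2, 3, 4} is a clique of size 5, and the vertices of any clique must share a bag in every tree decomposition; so some bag has ≥ 5 vertices and tw(G) ≥ 4. Hence tw(G) = 4 exactly.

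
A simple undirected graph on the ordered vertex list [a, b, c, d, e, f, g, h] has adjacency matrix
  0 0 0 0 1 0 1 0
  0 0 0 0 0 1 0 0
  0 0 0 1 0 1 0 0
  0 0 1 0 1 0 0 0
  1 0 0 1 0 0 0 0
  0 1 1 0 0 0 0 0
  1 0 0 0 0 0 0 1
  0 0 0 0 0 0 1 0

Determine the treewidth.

A width-1 tree decomposition is:
Bags: B1 = {g, h}  B2 = {a, g}  B3 = {a, e}  B4 = {d, e}  B5 = {c, d}  B6 = {c, f}  B7 = {b, f}
Tree: B1–B2, B2–B3, B3–B4, B4–B5, B5–B6, B6–B7
The largest bag has 2 vertices, giving width 1; this decomposition certifies tw(G) ≤ 1. Since G has at least one edge (e.g. h–g), it is not an edgeless graph, so tw(G) ≥ 1. The upper and lower bounds meet at 1, so that is the treewidth.

1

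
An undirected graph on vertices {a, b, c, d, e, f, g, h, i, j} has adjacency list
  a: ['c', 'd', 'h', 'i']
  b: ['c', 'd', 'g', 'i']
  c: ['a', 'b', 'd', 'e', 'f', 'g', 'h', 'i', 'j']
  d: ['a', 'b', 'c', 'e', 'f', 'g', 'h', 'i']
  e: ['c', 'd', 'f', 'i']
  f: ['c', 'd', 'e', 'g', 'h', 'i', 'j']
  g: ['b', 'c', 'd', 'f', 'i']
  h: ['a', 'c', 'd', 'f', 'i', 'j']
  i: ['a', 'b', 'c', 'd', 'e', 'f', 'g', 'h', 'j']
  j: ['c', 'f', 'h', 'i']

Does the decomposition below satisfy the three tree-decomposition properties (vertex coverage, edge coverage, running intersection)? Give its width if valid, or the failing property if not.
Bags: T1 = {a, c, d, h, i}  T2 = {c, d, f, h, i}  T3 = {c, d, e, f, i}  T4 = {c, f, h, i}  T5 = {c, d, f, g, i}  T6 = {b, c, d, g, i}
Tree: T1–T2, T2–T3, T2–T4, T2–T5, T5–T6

No — vertex j appears in no bag.

A tree decomposition must satisfy three properties: every vertex lies in some bag; for every edge, both endpoints lie together in some bag; and for every vertex, the bags containing it form a connected subtree. Here vertex j appears in no bag, so the decomposition is invalid.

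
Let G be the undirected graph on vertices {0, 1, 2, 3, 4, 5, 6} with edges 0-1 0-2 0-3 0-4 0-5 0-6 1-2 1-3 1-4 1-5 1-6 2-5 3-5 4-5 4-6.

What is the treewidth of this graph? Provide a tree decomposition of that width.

Each bag holds 4 vertices, so the decomposition has width 3, which upper-bounds the treewidth. On the other hand G contains the 4-clique {0, 1, 2, 5}. A clique must lie in a single bag of any decomposition, so no decomposition can have width below 3. The upper and lower bounds meet at 3, so that is the treewidth.

Treewidth 3.
Bags: B1 = {0, 1, 4, 5}  B2 = {0, 1, 4, 6}  B3 = {0, 1, 2, 5}  B4 = {0, 1, 3, 5}
Tree: B1–B2, B1–B3, B1–B4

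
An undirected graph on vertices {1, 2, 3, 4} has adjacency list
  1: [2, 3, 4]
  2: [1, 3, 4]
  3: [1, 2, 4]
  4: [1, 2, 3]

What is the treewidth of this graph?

A width-3 tree decomposition is:
Bags: B1 = {1, 2, 3, 4}
Tree: (single bag)
A single bag containing all 4 vertices is trivially a valid decomposition of width 3. Conversely, {1, 2, 3, 4} is a clique of size 4, and the vertices of any clique must share a bag in every tree decomposition; so some bag has ≥ 4 vertices and tw(G) ≥ 3. Hence tw(G) = 3 exactly.

3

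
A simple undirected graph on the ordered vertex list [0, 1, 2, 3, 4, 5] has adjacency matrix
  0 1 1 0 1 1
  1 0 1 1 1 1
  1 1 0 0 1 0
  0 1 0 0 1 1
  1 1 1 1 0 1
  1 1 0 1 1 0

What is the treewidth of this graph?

A width-3 tree decomposition is:
Bags: B1 = {0, 1, 4, 5}  B2 = {1, 3, 4, 5}  B3 = {0, 1, 2, 4}
Tree: B1–B2, B1–B3
The largest bag has 4 vertices, giving width 3; this decomposition certifies tw(G) ≤ 3. For the lower bound, the 4 vertices {0, 1, 2, 4} are pairwise adjacent, and any tree decomposition puts a clique entirely inside one bag — forcing width ≥ 3. Combining the bounds, tw(G) = 3.

3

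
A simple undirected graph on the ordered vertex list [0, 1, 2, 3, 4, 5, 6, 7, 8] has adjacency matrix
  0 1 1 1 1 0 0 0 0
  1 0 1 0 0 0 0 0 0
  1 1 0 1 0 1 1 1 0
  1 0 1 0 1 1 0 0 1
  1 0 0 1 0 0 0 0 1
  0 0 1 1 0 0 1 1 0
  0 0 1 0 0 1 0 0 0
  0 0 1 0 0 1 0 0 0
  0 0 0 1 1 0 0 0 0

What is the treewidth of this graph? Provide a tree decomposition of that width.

Treewidth 2.
One optimal decomposition is:
Bags: B1 = {2, 3, 5}  B2 = {2, 5, 7}  B3 = {0, 2, 3}  B4 = {2, 5, 6}  B5 = {0, 3, 4}  B6 = {3, 4, 8}  B7 = {0, 1, 2}
Tree: B1–B2, B1–B3, B1–B4, B3–B5, B5–B6, B3–B7

The largest bag has 3 vertices, giving width 2; this decomposition certifies tw(G) ≤ 2. Conversely, {3, 4, 8} is a clique of size 3, and the vertices of any clique must share a bag in every tree decomposition; so some bag has ≥ 3 vertices and tw(G) ≥ 2. The upper and lower bounds meet at 2, so that is the treewidth.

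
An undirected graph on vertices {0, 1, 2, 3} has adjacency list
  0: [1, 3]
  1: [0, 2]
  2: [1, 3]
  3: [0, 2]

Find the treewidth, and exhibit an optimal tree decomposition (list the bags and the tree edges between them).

The largest bag has 3 vertices, giving width 2; this decomposition certifies tw(G) ≤ 2. The edges 3–2–1–0–3 form a cycle, so G is not a tree and its treewidth is at least 2. Hence tw(G) = 2 exactly.

Treewidth 2.
One optimal decomposition is:
Bags: B1 = {1, 2, 3}  B2 = {0, 1, 3}
Tree: B1–B2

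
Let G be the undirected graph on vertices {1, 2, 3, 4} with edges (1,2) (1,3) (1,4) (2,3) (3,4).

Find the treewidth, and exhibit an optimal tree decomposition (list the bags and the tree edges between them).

Treewidth 2.
One such decomposition:
Bags: B1 = {1, 2, 3}  B2 = {1, 3, 4}
Tree: B1–B2

The largest bag has 3 vertices, giving width 2; this decomposition certifies tw(G) ≤ 2. On the other hand G contains the 3-clique {1, 2, 3}. A clique must lie in a single bag of any decomposition, so no decomposition can have width below 2. The upper and lower bounds meet at 2, so that is the treewidth.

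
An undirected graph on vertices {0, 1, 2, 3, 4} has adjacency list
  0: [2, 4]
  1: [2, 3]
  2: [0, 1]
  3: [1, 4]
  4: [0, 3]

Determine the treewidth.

A width-2 tree decomposition is:
Bags: B1 = {0, 1, 2}  B2 = {0, 1, 4}  B3 = {1, 3, 4}
Tree: B1–B2, B2–B3
Every bag has size at most 3, so the width is 3 − 1 = 2 and tw(G) ≤ 2. The edges 1–2–0–4–3–1 form a cycle, so G is not a tree and its treewidth is at least 2. Therefore the treewidth is 2.

2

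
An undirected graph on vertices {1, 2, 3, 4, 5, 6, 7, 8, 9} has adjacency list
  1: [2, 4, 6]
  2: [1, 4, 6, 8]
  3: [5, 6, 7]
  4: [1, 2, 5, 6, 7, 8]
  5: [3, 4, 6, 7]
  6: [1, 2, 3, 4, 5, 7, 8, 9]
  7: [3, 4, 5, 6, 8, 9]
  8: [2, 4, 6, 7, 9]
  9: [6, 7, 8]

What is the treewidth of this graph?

A width-3 tree decomposition is:
Bags: B1 = {2, 4, 6, 8}  B2 = {4, 6, 7, 8}  B3 = {1, 2, 4, 6}  B4 = {4, 5, 6, 7}  B5 = {6, 7, 8, 9}  B6 = {3, 5, 6, 7}
Tree: B1–B2, B1–B3, B2–B4, B2–B5, B4–B6
Every bag has size at most 4, so the width is 4 − 1 = 3 and tw(G) ≤ 3. On the other hand G contains the 4-clique {6, 7, 8, 9}. A clique must lie in a single bag of any decomposition, so no decomposition can have width below 3. Combining the bounds, tw(G) = 3.

3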